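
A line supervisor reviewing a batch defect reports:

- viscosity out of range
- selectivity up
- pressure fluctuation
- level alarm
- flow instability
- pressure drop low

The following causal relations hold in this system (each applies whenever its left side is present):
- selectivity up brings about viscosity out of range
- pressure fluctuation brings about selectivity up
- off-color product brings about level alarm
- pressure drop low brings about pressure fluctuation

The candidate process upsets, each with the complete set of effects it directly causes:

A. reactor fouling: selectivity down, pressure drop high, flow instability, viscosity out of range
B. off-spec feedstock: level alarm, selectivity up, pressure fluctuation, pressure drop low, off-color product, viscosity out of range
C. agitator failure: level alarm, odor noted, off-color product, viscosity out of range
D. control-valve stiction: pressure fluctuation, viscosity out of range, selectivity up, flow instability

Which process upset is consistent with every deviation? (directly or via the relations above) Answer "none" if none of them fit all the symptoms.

For each candidate, compare predicted effects to what was observed:
(A) reactor fouling — viscosity out of range yes; selectivity up NO; pressure fluctuation NO; level alarm NO; flow instability yes; pressure drop low NO
(B) off-spec feedstock — viscosity out of range yes; selectivity up yes; pressure fluctuation yes; level alarm yes; flow instability NO; pressure drop low yes
(C) agitator failure — viscosity out of range yes; selectivity up NO; pressure fluctuation NO; level alarm yes; flow instability NO; pressure drop low NO
(D) control-valve stiction — does not account for level alarm, pressure drop low
No candidate is consistent with all observations.

none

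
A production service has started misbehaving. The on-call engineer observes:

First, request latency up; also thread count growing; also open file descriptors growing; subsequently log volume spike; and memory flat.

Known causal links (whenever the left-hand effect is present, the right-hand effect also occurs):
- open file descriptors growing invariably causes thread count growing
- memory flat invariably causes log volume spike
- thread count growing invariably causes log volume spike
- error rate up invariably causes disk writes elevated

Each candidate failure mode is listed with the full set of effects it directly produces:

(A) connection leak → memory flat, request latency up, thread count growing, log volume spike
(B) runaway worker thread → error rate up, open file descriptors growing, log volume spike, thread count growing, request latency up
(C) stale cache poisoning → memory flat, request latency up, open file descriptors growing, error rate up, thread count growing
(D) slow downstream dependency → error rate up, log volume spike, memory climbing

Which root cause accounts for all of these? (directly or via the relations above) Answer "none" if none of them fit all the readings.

Per-candidate check:
(A) connection leak — does not account for open file descriptors growing
(B) runaway worker thread — request latency up ✓; thread count growing ✓; open file descriptors growing ✓; log volume spike ✓; memory flat ✗
(C) stale cache poisoning — request latency up ✓; thread count growing ✓; open file descriptors growing ✓; log volume spike ✓ (through thread count growing → log volume spike); memory flat ✓
(D) slow downstream dependency — request latency up ✗; thread count growing ✗; open file descriptors growing ✗; log volume spike ✓; memory flat ✗
(C) alone accounts for all the evidence.

C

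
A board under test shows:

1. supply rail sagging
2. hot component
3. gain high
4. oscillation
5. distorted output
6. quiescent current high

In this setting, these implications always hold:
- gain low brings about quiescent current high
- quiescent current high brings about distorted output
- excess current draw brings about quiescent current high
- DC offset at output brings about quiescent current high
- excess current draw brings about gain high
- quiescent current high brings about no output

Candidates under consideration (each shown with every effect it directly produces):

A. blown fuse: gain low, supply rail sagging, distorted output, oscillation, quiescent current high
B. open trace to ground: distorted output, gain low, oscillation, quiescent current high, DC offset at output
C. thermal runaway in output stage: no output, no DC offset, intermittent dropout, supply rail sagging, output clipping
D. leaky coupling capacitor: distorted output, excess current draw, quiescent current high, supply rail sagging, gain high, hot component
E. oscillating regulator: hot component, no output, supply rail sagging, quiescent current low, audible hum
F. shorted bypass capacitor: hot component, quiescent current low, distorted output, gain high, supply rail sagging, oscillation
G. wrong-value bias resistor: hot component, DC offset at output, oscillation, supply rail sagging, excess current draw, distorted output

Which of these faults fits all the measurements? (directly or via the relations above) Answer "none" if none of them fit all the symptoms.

Checking each candidate against the observations:
(A) blown fuse — supply rail sagging yes; hot component NO; gain high NO; oscillation yes; distorted output yes; quiescent current high yes
(B) open trace to ground — supply rail sagging NO; hot component NO; gain high NO; oscillation yes; distorted output yes; quiescent current high yes
(C) thermal runaway in output stage — supply rail sagging yes; hot component NO; gain high NO; oscillation NO; distorted output NO; quiescent current high NO
(D) leaky coupling capacitor — does not account for oscillation
(E) oscillating regulator — supply rail sagging yes; hot component yes; gain high NO; oscillation NO; distorted output NO; quiescent current high NO
(F) shorted bypass capacitor — fails on quiescent current high (predicts quiescent current low, not quiescent current high)
(G) wrong-value bias resistor — supply rail sagging yes; hot component yes; gain high yes (via excess current draw → gain high); oscillation yes; distorted output yes; quiescent current high yes (via excess current draw → quiescent current high)
(G) alone accounts for all the evidence.

G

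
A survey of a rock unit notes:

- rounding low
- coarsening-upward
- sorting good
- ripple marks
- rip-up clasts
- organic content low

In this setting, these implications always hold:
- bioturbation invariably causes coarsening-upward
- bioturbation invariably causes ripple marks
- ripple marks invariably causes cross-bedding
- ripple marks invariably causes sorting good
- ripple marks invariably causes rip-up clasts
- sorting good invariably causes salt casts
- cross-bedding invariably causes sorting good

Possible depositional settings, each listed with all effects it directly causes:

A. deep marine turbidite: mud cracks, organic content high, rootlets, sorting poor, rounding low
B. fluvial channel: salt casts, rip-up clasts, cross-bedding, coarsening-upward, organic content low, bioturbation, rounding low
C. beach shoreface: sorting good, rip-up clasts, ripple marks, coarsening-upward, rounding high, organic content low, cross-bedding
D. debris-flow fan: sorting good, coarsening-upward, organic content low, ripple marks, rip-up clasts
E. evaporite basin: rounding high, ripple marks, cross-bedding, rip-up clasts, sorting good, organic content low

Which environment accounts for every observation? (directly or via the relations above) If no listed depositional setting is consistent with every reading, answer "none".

B

Testing each hypothesis:
(A) deep marine turbidite — rounding low yes; coarsening-upward NO; sorting good NO; ripple marks NO; rip-up clasts NO; organic content low NO
(B) fluvial channel — rounding low yes; coarsening-upward yes; sorting good yes (by cross-bedding → sorting good); ripple marks yes (by bioturbation → ripple marks); rip-up clasts yes; organic content low yes
(C) beach shoreface — fails on rounding low (predicts rounding high, not rounding low)
(D) debris-flow fan — does not account for rounding low
(E) evaporite basin — rounding low NO; coarsening-upward NO; sorting good yes; ripple marks yes; rip-up clasts yes; organic content low yes
Only (B) is consistent with every observation.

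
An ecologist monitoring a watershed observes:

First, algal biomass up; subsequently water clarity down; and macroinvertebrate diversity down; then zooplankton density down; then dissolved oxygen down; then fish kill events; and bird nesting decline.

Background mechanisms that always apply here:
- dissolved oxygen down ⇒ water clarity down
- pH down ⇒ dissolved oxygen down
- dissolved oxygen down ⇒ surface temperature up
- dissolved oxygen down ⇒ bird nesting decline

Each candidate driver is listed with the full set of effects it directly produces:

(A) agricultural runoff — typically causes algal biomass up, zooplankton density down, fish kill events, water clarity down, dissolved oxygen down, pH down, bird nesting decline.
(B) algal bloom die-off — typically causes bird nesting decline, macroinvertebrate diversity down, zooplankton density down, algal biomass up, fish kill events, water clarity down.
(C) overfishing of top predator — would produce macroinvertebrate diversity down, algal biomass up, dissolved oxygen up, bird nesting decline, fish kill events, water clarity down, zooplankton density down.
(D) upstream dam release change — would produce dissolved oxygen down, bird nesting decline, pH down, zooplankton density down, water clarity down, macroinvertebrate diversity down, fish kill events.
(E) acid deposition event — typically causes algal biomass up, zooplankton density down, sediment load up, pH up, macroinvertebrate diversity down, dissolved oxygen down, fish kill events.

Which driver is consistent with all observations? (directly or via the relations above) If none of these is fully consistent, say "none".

For each candidate, compare predicted effects to what was observed:
(A) agricultural runoff — algal biomass up yes; water clarity down yes; macroinvertebrate diversity down NO; zooplankton density down yes; dissolved oxygen down yes; fish kill events yes; bird nesting decline yes
(B) algal bloom die-off — does not account for dissolved oxygen down
(C) overfishing of top predator — algal biomass up yes; water clarity down yes; macroinvertebrate diversity down yes; zooplankton density down yes; dissolved oxygen down NO; fish kill events yes; bird nesting decline yes
(D) upstream dam release change — algal biomass up NO; water clarity down yes; macroinvertebrate diversity down yes; zooplankton density down yes; dissolved oxygen down yes; fish kill events yes; bird nesting decline yes
(E) acid deposition event — accounts for every observation (water clarity down via dissolved oxygen down → water clarity down)
(E) alone accounts for all the evidence.

E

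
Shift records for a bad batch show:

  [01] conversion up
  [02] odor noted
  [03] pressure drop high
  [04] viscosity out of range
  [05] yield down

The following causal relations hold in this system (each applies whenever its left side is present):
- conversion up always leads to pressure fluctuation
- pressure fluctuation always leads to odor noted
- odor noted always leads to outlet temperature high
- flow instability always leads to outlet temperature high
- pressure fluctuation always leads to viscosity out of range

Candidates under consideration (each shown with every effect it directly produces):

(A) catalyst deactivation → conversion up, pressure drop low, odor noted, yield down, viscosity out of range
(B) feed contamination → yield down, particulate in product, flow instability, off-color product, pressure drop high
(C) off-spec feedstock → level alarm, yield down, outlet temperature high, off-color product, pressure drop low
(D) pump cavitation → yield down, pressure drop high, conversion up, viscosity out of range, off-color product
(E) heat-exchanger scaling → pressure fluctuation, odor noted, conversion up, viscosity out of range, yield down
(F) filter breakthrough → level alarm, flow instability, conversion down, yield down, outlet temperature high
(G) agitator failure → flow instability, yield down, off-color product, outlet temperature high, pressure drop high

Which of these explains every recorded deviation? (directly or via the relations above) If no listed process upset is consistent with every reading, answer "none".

For each candidate, compare predicted effects to what was observed:
(A) catalyst deactivation — conversion up match; odor noted match; pressure drop high miss; viscosity out of range match; yield down match
(B) feed contamination — does not account for conversion up, odor noted, viscosity out of range
(C) off-spec feedstock — fails on conversion up, odor noted, pressure drop high, viscosity out of range (predicts pressure drop low, not pressure drop high)
(D) pump cavitation — conversion up match; odor noted match (via conversion up → pressure fluctuation → odor noted); pressure drop high match; viscosity out of range match; yield down match
(E) heat-exchanger scaling — conversion up match; odor noted match; pressure drop high miss; viscosity out of range match; yield down match
(F) filter breakthrough — conversion up miss; odor noted miss; pressure drop high miss; viscosity out of range miss; yield down match
(G) agitator failure — conversion up miss; odor noted miss; pressure drop high match; viscosity out of range miss; yield down match
(D) alone accounts for all the evidence.

D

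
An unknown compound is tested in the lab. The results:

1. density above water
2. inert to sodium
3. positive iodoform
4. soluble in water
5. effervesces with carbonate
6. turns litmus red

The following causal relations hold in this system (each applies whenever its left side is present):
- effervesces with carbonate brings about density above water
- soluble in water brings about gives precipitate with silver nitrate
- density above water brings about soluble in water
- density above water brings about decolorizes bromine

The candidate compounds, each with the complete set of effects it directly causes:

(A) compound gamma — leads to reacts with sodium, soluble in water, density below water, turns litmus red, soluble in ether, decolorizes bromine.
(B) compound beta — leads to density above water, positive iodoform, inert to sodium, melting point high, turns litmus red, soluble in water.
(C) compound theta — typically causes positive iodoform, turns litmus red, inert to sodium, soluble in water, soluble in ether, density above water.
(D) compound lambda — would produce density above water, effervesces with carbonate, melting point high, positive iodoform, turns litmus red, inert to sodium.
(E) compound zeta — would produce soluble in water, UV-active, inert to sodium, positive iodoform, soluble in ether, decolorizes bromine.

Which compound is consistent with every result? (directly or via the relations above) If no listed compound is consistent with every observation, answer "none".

D

For each candidate, compare predicted effects to what was observed:
(A) compound gamma — fails on density above water, inert to sodium, positive iodoform, effervesces with carbonate (predicts density below water, not density above water; predicts reacts with sodium, not inert to sodium)
(B) compound beta — density above water match; inert to sodium match; positive iodoform match; soluble in water match; effervesces with carbonate miss; turns litmus red match
(C) compound theta — density above water match; inert to sodium match; positive iodoform match; soluble in water match; effervesces with carbonate miss; turns litmus red match
(D) compound lambda — density above water match; inert to sodium match; positive iodoform match; soluble in water match (by density above water → soluble in water); effervesces with carbonate match; turns litmus red match
(E) compound zeta — does not account for density above water, effervesces with carbonate, turns litmus red
Only (D) is consistent with every observation.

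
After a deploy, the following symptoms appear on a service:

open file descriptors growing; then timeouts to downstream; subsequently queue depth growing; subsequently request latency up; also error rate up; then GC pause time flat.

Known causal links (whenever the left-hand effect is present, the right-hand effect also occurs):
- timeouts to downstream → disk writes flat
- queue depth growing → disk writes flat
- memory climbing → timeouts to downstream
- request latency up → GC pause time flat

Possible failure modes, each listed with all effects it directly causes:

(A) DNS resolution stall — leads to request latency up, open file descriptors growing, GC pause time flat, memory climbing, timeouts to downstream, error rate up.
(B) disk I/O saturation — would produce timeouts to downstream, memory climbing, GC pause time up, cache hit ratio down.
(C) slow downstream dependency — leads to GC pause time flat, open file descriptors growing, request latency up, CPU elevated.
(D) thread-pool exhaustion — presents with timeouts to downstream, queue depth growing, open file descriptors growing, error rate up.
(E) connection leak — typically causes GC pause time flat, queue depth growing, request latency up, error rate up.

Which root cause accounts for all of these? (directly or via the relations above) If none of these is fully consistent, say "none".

none

Testing each hypothesis:
(A) DNS resolution stall — does not account for queue depth growing
(B) disk I/O saturation — open file descriptors growing NO; timeouts to downstream yes; queue depth growing NO; request latency up NO; error rate up NO; GC pause time flat NO
(C) slow downstream dependency — open file descriptors growing yes; timeouts to downstream NO; queue depth growing NO; request latency up yes; error rate up NO; GC pause time flat yes
(D) thread-pool exhaustion — does not account for request latency up, GC pause time flat
(E) connection leak — does not account for open file descriptors growing, timeouts to downstream
No candidate is consistent with all observations.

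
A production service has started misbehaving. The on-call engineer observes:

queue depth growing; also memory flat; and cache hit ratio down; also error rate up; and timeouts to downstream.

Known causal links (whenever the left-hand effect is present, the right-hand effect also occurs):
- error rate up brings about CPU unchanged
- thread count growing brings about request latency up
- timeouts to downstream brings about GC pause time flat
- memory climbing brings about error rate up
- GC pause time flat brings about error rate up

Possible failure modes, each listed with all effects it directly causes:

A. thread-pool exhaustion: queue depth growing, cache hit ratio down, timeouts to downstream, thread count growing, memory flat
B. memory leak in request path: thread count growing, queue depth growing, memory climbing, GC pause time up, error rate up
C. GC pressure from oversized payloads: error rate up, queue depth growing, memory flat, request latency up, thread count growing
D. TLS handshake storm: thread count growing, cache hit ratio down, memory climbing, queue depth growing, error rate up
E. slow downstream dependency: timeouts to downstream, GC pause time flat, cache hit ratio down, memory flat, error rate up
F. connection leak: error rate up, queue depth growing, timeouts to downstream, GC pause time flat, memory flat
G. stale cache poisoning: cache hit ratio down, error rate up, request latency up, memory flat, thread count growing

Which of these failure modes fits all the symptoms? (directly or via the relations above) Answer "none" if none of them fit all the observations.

Checking each candidate against the observations:
(A) thread-pool exhaustion — queue depth growing match; memory flat match; cache hit ratio down match; error rate up match (via timeouts to downstream → GC pause time flat → error rate up); timeouts to downstream match
(B) memory leak in request path — fails on memory flat, cache hit ratio down, timeouts to downstream (predicts memory climbing, not memory flat)
(C) GC pressure from oversized payloads — does not account for cache hit ratio down, timeouts to downstream
(D) TLS handshake storm — queue depth growing match; memory flat miss; cache hit ratio down match; error rate up match; timeouts to downstream miss
(E) slow downstream dependency — does not account for queue depth growing
(F) connection leak — does not account for cache hit ratio down
(G) stale cache poisoning — does not account for queue depth growing, timeouts to downstream
(A) is the only candidate with no mismatches.

A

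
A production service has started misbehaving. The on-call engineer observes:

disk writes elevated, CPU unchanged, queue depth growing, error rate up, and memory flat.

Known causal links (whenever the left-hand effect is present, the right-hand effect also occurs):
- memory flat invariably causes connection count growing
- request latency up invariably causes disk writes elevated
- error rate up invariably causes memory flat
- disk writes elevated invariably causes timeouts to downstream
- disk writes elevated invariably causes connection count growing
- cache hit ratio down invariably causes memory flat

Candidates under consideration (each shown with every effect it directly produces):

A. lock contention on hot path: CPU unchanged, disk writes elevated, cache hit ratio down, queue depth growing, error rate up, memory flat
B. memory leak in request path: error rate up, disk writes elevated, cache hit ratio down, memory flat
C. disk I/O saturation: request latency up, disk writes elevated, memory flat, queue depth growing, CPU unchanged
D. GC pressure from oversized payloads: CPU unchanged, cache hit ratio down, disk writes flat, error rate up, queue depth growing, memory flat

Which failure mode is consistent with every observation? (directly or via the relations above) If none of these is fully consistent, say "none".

For each candidate, compare predicted effects to what was observed:
(A) lock contention on hot path — accounts for every observation
(B) memory leak in request path — disk writes elevated ✓; CPU unchanged ✗; queue depth growing ✗; error rate up ✓; memory flat ✓
(C) disk I/O saturation — disk writes elevated ✓; CPU unchanged ✓; queue depth growing ✓; error rate up ✗; memory flat ✓
(D) GC pressure from oversized payloads — fails on disk writes elevated (predicts disk writes flat, not disk writes elevated)
(A) alone accounts for all the evidence.

A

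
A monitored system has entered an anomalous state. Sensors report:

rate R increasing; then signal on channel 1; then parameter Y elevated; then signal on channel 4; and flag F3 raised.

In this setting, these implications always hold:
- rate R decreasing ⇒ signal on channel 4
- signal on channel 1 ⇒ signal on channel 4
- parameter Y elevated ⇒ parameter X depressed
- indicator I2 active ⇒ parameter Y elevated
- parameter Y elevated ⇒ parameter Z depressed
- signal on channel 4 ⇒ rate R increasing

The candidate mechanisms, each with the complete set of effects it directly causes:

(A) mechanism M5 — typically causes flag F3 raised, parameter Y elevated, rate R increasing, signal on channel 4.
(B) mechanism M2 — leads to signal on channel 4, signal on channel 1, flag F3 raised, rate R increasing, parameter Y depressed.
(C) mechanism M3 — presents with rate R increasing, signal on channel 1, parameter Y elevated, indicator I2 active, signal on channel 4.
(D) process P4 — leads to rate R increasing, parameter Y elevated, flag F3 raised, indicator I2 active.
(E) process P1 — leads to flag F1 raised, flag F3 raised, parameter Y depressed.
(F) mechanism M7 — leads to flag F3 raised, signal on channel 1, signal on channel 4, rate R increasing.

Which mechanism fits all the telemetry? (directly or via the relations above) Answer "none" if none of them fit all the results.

Per-candidate check:
(A) mechanism M5 — rate R increasing +; signal on channel 1 -; parameter Y elevated +; signal on channel 4 +; flag F3 raised +
(B) mechanism M2 — rate R increasing +; signal on channel 1 +; parameter Y elevated -; signal on channel 4 +; flag F3 raised +
(C) mechanism M3 — does not account for flag F3 raised
(D) process P4 — does not account for signal on channel 1, signal on channel 4
(E) process P1 — rate R increasing -; signal on channel 1 -; parameter Y elevated -; signal on channel 4 -; flag F3 raised +
(F) mechanism M7 — rate R increasing +; signal on channel 1 +; parameter Y elevated -; signal on channel 4 +; flag F3 raised +
No candidate is consistent with all observations.

none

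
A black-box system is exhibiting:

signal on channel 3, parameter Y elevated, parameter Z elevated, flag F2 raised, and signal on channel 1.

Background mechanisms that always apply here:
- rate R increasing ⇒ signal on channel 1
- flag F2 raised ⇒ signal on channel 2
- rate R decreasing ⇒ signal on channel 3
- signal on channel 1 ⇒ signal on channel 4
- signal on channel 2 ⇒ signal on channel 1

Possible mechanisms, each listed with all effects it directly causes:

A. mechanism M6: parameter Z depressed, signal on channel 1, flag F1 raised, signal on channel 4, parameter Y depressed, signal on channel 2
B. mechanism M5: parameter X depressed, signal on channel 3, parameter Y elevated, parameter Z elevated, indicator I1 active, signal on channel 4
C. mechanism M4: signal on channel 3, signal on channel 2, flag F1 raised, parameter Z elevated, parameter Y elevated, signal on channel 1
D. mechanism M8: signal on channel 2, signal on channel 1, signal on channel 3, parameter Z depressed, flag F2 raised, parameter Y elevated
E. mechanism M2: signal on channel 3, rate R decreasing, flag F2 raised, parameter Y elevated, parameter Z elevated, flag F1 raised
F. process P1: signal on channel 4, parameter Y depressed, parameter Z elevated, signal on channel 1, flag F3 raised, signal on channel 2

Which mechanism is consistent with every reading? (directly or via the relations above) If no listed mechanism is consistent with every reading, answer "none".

Testing each hypothesis:
(A) mechanism M6 — fails on signal on channel 3, parameter Y elevated, parameter Z elevated, flag F2 raised (predicts parameter Y depressed, not parameter Y elevated; predicts parameter Z depressed, not parameter Z elevated)
(B) mechanism M5 — signal on channel 3 ✓; parameter Y elevated ✓; parameter Z elevated ✓; flag F2 raised ✗; signal on channel 1 ✗
(C) mechanism M4 — does not account for flag F2 raised
(D) mechanism M8 — signal on channel 3 ✓; parameter Y elevated ✓; parameter Z elevated ✗; flag F2 raised ✓; signal on channel 1 ✓
(E) mechanism M2 — signal on channel 3 ✓; parameter Y elevated ✓; parameter Z elevated ✓; flag F2 raised ✓; signal on channel 1 ✓ (by flag F2 raised → signal on channel 2 → signal on channel 1)
(F) process P1 — fails on signal on channel 3, parameter Y elevated, flag F2 raised (predicts parameter Y depressed, not parameter Y elevated)
(E) alone accounts for all the evidence.

E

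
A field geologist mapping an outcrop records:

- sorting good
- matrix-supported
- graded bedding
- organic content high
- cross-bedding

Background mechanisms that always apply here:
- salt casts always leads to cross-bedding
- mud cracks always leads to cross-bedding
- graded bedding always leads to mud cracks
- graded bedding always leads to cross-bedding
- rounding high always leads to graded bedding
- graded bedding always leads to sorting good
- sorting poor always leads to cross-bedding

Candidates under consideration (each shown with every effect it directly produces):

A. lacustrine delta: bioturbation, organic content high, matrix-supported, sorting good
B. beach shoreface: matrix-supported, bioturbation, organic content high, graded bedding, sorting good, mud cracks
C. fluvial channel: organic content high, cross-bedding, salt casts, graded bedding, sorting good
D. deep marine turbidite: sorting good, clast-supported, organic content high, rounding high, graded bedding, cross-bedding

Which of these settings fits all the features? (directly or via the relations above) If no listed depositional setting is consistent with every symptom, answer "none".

For each candidate, compare predicted effects to what was observed:
(A) lacustrine delta — does not account for graded bedding, cross-bedding
(B) beach shoreface — sorting good yes; matrix-supported yes; graded bedding yes; organic content high yes; cross-bedding yes (by graded bedding → cross-bedding)
(C) fluvial channel — sorting good yes; matrix-supported NO; graded bedding yes; organic content high yes; cross-bedding yes
(D) deep marine turbidite — fails on matrix-supported (predicts clast-supported, not matrix-supported)
(B) alone accounts for all the evidence.

B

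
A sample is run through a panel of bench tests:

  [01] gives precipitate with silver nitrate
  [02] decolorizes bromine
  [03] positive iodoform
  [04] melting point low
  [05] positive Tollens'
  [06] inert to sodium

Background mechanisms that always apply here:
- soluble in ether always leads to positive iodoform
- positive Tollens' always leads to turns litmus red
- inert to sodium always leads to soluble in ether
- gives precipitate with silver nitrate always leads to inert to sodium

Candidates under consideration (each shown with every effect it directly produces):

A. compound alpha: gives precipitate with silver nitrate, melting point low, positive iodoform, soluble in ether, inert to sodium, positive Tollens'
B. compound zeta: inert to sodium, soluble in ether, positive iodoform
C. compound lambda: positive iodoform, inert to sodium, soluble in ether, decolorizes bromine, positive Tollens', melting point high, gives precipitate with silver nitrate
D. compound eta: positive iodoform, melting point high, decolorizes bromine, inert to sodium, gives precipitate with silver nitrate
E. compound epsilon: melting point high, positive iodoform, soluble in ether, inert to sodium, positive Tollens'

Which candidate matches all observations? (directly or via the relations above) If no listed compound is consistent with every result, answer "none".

none

For each candidate, compare predicted effects to what was observed:
(A) compound alpha — does not account for decolorizes bromine
(B) compound zeta — does not account for gives precipitate with silver nitrate, decolorizes bromine, melting point low, positive Tollens'
(C) compound lambda — gives precipitate with silver nitrate +; decolorizes bromine +; positive iodoform +; melting point low -; positive Tollens' +; inert to sodium +
(D) compound eta — gives precipitate with silver nitrate +; decolorizes bromine +; positive iodoform +; melting point low -; positive Tollens' -; inert to sodium +
(E) compound epsilon — fails on gives precipitate with silver nitrate, decolorizes bromine, melting point low (predicts melting point high, not melting point low)
Every candidate fails on at least one observation.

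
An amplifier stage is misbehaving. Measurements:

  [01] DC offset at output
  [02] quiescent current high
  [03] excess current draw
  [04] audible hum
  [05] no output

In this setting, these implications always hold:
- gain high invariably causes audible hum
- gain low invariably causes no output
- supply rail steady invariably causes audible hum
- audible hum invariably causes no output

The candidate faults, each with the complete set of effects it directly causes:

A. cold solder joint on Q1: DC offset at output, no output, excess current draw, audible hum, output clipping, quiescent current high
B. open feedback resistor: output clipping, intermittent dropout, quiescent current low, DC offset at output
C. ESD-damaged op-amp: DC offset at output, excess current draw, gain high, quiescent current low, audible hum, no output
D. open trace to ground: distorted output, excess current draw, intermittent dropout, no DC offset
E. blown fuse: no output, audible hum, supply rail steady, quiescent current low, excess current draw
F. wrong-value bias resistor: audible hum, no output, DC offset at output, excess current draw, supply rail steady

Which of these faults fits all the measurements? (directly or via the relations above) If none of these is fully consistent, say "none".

Per-candidate check:
(A) cold solder joint on Q1 — DC offset at output match; quiescent current high match; excess current draw match; audible hum match; no output match
(B) open feedback resistor — fails on quiescent current high, excess current draw, audible hum, no output (predicts quiescent current low, not quiescent current high)
(C) ESD-damaged op-amp — DC offset at output match; quiescent current high miss; excess current draw match; audible hum match; no output match
(D) open trace to ground — fails on DC offset at output, quiescent current high, audible hum, no output (predicts no DC offset, not DC offset at output)
(E) blown fuse — fails on DC offset at output, quiescent current high (predicts quiescent current low, not quiescent current high)
(F) wrong-value bias resistor — does not account for quiescent current high
Only (A) is consistent with every observation.

A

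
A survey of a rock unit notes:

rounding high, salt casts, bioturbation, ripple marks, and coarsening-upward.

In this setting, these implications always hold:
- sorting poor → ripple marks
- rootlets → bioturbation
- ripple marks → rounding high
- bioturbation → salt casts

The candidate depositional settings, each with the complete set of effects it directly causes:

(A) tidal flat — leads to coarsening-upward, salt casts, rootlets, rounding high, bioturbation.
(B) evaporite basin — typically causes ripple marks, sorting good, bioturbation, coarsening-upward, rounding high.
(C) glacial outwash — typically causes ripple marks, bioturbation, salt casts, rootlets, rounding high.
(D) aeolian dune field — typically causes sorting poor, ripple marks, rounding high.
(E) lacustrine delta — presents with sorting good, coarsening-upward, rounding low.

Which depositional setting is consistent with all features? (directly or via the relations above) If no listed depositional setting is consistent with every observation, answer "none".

Checking each candidate against the observations:
(A) tidal flat — rounding high +; salt casts +; bioturbation +; ripple marks -; coarsening-upward +
(B) evaporite basin — accounts for every observation (salt casts via bioturbation → salt casts)
(C) glacial outwash — rounding high +; salt casts +; bioturbation +; ripple marks +; coarsening-upward -
(D) aeolian dune field — does not account for salt casts, bioturbation, coarsening-upward
(E) lacustrine delta — rounding high -; salt casts -; bioturbation -; ripple marks -; coarsening-upward +
(B) alone accounts for all the evidence.

B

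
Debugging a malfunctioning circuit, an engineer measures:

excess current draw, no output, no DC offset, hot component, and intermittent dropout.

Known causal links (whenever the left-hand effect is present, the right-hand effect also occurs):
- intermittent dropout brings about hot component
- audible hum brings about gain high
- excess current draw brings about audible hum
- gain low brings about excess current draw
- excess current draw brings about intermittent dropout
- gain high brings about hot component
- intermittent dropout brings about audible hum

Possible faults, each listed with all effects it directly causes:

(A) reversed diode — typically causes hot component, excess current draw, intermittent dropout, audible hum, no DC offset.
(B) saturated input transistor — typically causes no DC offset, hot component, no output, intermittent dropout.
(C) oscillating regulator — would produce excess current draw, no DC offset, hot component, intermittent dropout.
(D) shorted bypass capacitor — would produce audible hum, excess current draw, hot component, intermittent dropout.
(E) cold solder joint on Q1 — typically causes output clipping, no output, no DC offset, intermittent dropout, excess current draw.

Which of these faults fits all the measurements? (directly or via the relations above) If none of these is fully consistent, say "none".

E

Checking each candidate against the observations:
(A) reversed diode — does not account for no output
(B) saturated input transistor — excess current draw NO; no output yes; no DC offset yes; hot component yes; intermittent dropout yes
(C) oscillating regulator — does not account for no output
(D) shorted bypass capacitor — excess current draw yes; no output NO; no DC offset NO; hot component yes; intermittent dropout yes
(E) cold solder joint on Q1 — accounts for every observation (hot component through intermittent dropout → hot component)
Only (E) is consistent with every observation.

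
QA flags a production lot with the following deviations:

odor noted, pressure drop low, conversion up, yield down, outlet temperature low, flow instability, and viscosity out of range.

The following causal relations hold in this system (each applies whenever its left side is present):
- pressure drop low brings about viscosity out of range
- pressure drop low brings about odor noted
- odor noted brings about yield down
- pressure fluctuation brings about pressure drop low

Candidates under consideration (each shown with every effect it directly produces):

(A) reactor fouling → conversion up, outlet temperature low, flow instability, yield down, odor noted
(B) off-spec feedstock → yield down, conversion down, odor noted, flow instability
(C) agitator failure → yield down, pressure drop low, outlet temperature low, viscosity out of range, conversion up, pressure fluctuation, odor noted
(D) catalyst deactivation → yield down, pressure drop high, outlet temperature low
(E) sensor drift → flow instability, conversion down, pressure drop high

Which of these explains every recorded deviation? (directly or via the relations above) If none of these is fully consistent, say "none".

Checking each candidate against the observations:
(A) reactor fouling — odor noted +; pressure drop low -; conversion up +; yield down +; outlet temperature low +; flow instability +; viscosity out of range -
(B) off-spec feedstock — odor noted +; pressure drop low -; conversion up -; yield down +; outlet temperature low -; flow instability +; viscosity out of range -
(C) agitator failure — odor noted +; pressure drop low +; conversion up +; yield down +; outlet temperature low +; flow instability -; viscosity out of range +
(D) catalyst deactivation — odor noted -; pressure drop low -; conversion up -; yield down +; outlet temperature low +; flow instability -; viscosity out of range -
(E) sensor drift — fails on odor noted, pressure drop low, conversion up, yield down, outlet temperature low, viscosity out of range (predicts pressure drop high, not pressure drop low; predicts conversion down, not conversion up)
No candidate is consistent with all observations.

none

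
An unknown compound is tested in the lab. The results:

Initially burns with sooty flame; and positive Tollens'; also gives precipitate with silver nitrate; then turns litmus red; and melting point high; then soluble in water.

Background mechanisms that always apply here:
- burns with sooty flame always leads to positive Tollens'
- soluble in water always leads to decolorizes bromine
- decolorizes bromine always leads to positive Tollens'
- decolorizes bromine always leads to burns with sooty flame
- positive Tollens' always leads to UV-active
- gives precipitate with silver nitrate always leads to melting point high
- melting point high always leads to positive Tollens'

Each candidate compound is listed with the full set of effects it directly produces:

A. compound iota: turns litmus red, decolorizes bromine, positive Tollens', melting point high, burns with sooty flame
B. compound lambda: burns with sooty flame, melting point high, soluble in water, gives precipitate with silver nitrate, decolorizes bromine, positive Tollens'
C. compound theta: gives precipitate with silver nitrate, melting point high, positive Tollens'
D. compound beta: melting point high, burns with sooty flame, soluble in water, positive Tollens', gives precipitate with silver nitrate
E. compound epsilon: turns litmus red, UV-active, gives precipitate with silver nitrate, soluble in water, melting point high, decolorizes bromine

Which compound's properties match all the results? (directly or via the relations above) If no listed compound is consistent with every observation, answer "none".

E

Per-candidate check:
(A) compound iota — burns with sooty flame match; positive Tollens' match; gives precipitate with silver nitrate miss; turns litmus red match; melting point high match; soluble in water miss
(B) compound lambda — does not account for turns litmus red
(C) compound theta — burns with sooty flame miss; positive Tollens' match; gives precipitate with silver nitrate match; turns litmus red miss; melting point high match; soluble in water miss
(D) compound beta — burns with sooty flame match; positive Tollens' match; gives precipitate with silver nitrate match; turns litmus red miss; melting point high match; soluble in water match
(E) compound epsilon — burns with sooty flame match (via decolorizes bromine → burns with sooty flame); positive Tollens' match (via melting point high → positive Tollens'); gives precipitate with silver nitrate match; turns litmus red match; melting point high match; soluble in water match
Only (E) is consistent with every observation.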